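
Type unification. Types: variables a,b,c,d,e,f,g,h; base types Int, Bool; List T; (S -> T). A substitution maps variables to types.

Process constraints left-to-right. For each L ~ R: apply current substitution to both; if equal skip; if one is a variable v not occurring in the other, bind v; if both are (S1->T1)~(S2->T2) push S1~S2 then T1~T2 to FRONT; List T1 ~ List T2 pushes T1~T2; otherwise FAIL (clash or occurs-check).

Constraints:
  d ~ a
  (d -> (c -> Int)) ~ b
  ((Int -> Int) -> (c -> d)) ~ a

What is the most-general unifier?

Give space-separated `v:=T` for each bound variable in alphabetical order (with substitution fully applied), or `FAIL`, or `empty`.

Answer: FAIL

Derivation:
step 1: unify d ~ a  [subst: {-} | 2 pending]
  bind d := a
step 2: unify (a -> (c -> Int)) ~ b  [subst: {d:=a} | 1 pending]
  bind b := (a -> (c -> Int))
step 3: unify ((Int -> Int) -> (c -> a)) ~ a  [subst: {d:=a, b:=(a -> (c -> Int))} | 0 pending]
  occurs-check fail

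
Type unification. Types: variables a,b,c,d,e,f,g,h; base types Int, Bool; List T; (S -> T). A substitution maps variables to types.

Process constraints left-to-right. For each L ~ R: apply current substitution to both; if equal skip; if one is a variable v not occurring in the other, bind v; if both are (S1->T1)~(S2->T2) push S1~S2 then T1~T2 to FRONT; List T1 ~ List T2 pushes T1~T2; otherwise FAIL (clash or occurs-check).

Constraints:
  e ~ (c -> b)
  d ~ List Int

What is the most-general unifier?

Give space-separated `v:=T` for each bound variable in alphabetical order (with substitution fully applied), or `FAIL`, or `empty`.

step 1: unify e ~ (c -> b)  [subst: {-} | 1 pending]
  bind e := (c -> b)
step 2: unify d ~ List Int  [subst: {e:=(c -> b)} | 0 pending]
  bind d := List Int

Answer: d:=List Int e:=(c -> b)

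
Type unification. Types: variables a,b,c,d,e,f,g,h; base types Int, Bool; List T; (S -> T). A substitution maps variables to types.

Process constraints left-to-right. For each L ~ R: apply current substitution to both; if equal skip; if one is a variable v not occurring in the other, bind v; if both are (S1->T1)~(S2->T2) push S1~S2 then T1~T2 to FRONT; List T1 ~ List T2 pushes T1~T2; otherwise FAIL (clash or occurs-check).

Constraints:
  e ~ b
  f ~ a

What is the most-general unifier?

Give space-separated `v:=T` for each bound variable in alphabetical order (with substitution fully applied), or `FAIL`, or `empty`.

step 1: unify e ~ b  [subst: {-} | 1 pending]
  bind e := b
step 2: unify f ~ a  [subst: {e:=b} | 0 pending]
  bind f := a

Answer: e:=b f:=a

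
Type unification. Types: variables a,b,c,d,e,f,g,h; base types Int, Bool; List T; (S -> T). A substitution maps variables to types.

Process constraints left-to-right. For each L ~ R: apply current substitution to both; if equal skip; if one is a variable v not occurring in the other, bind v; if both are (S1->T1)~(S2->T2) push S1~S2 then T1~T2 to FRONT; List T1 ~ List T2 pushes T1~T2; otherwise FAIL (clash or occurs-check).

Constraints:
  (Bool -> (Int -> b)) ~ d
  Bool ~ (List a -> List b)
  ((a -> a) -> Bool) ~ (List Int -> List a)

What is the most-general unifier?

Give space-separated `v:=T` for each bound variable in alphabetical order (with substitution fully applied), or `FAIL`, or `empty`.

Answer: FAIL

Derivation:
step 1: unify (Bool -> (Int -> b)) ~ d  [subst: {-} | 2 pending]
  bind d := (Bool -> (Int -> b))
step 2: unify Bool ~ (List a -> List b)  [subst: {d:=(Bool -> (Int -> b))} | 1 pending]
  clash: Bool vs (List a -> List b)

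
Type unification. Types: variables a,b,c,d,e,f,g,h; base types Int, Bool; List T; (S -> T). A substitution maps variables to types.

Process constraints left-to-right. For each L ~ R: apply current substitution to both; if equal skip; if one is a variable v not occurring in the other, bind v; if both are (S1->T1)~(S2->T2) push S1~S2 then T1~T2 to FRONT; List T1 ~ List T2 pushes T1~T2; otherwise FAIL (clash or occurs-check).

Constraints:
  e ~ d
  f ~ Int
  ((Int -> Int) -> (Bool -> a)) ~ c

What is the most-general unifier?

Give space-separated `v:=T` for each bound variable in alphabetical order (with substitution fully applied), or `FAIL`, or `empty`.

Answer: c:=((Int -> Int) -> (Bool -> a)) e:=d f:=Int

Derivation:
step 1: unify e ~ d  [subst: {-} | 2 pending]
  bind e := d
step 2: unify f ~ Int  [subst: {e:=d} | 1 pending]
  bind f := Int
step 3: unify ((Int -> Int) -> (Bool -> a)) ~ c  [subst: {e:=d, f:=Int} | 0 pending]
  bind c := ((Int -> Int) -> (Bool -> a))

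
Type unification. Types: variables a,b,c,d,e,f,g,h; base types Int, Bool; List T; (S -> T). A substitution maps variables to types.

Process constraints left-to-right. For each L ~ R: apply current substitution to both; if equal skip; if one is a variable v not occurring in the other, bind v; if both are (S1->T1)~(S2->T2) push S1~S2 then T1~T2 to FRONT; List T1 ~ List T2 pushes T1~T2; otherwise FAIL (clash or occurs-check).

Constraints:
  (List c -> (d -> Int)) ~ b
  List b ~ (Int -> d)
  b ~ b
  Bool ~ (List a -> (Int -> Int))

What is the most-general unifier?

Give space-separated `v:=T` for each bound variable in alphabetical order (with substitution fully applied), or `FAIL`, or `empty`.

Answer: FAIL

Derivation:
step 1: unify (List c -> (d -> Int)) ~ b  [subst: {-} | 3 pending]
  bind b := (List c -> (d -> Int))
step 2: unify List (List c -> (d -> Int)) ~ (Int -> d)  [subst: {b:=(List c -> (d -> Int))} | 2 pending]
  clash: List (List c -> (d -> Int)) vs (Int -> d)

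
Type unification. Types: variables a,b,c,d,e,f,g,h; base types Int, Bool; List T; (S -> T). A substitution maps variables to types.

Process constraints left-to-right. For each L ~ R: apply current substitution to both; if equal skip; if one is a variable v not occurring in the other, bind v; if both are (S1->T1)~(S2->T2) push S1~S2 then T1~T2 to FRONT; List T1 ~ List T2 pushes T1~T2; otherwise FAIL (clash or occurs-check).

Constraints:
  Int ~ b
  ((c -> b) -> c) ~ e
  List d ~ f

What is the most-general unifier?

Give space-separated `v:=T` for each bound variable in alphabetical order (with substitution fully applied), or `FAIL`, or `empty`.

Answer: b:=Int e:=((c -> Int) -> c) f:=List d

Derivation:
step 1: unify Int ~ b  [subst: {-} | 2 pending]
  bind b := Int
step 2: unify ((c -> Int) -> c) ~ e  [subst: {b:=Int} | 1 pending]
  bind e := ((c -> Int) -> c)
step 3: unify List d ~ f  [subst: {b:=Int, e:=((c -> Int) -> c)} | 0 pending]
  bind f := List d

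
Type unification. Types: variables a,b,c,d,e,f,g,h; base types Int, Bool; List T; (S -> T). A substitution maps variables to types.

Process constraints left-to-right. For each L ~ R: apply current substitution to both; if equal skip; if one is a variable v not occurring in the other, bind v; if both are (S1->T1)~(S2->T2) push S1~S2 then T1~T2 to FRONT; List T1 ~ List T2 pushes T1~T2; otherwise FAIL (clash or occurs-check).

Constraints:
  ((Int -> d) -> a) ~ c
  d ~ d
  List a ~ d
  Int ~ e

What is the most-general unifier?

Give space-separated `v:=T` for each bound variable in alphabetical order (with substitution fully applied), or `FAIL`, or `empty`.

Answer: c:=((Int -> List a) -> a) d:=List a e:=Int

Derivation:
step 1: unify ((Int -> d) -> a) ~ c  [subst: {-} | 3 pending]
  bind c := ((Int -> d) -> a)
step 2: unify d ~ d  [subst: {c:=((Int -> d) -> a)} | 2 pending]
  -> identical, skip
step 3: unify List a ~ d  [subst: {c:=((Int -> d) -> a)} | 1 pending]
  bind d := List a
step 4: unify Int ~ e  [subst: {c:=((Int -> d) -> a), d:=List a} | 0 pending]
  bind e := Int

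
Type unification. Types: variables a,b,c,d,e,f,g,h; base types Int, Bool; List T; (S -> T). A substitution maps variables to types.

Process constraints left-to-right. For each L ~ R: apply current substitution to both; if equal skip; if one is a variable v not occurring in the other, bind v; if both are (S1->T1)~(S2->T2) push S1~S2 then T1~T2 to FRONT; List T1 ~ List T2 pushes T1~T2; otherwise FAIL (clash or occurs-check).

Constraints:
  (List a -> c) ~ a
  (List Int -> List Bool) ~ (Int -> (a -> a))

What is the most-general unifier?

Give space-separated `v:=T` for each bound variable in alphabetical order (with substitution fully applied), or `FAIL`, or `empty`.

Answer: FAIL

Derivation:
step 1: unify (List a -> c) ~ a  [subst: {-} | 1 pending]
  occurs-check fail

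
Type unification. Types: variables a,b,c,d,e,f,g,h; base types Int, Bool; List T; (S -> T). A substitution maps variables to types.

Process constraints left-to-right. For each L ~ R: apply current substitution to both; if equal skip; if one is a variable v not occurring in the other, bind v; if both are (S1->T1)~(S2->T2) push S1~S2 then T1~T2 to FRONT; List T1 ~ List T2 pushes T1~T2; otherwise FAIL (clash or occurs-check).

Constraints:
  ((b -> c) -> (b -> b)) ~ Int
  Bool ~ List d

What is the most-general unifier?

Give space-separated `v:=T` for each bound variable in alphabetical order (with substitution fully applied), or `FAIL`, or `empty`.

step 1: unify ((b -> c) -> (b -> b)) ~ Int  [subst: {-} | 1 pending]
  clash: ((b -> c) -> (b -> b)) vs Int

Answer: FAIL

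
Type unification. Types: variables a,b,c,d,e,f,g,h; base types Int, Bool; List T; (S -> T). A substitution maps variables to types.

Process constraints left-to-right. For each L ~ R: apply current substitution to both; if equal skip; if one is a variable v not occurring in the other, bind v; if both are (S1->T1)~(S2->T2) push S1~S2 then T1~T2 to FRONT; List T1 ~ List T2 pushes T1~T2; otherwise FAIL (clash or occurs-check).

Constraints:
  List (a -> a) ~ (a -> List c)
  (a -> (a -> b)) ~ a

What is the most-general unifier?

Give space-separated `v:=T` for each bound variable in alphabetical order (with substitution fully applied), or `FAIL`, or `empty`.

step 1: unify List (a -> a) ~ (a -> List c)  [subst: {-} | 1 pending]
  clash: List (a -> a) vs (a -> List c)

Answer: FAIL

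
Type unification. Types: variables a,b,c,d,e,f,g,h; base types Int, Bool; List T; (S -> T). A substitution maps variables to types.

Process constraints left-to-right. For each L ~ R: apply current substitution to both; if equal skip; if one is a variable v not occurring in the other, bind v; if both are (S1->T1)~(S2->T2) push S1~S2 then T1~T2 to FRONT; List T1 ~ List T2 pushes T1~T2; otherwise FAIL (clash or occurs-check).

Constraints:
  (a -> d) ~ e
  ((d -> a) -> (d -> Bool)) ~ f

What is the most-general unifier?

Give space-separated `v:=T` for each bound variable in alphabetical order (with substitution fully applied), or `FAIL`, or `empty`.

step 1: unify (a -> d) ~ e  [subst: {-} | 1 pending]
  bind e := (a -> d)
step 2: unify ((d -> a) -> (d -> Bool)) ~ f  [subst: {e:=(a -> d)} | 0 pending]
  bind f := ((d -> a) -> (d -> Bool))

Answer: e:=(a -> d) f:=((d -> a) -> (d -> Bool))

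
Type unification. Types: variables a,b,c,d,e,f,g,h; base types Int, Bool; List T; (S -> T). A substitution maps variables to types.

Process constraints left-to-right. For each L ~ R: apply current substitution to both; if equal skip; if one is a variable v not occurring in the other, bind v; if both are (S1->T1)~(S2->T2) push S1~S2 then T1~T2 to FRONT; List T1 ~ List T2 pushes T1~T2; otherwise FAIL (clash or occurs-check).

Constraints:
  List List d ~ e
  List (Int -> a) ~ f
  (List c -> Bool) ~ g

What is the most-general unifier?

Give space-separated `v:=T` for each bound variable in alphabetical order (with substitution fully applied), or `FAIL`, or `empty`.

Answer: e:=List List d f:=List (Int -> a) g:=(List c -> Bool)

Derivation:
step 1: unify List List d ~ e  [subst: {-} | 2 pending]
  bind e := List List d
step 2: unify List (Int -> a) ~ f  [subst: {e:=List List d} | 1 pending]
  bind f := List (Int -> a)
step 3: unify (List c -> Bool) ~ g  [subst: {e:=List List d, f:=List (Int -> a)} | 0 pending]
  bind g := (List c -> Bool)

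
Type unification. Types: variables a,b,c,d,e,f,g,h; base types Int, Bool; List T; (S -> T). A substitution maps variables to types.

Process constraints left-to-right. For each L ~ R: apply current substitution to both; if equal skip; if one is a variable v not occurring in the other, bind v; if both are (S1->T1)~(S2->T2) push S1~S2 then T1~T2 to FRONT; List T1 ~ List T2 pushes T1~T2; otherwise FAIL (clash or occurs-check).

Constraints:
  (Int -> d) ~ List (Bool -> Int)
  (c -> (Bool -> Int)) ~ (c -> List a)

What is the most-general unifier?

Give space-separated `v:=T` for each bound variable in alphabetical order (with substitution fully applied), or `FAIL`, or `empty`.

step 1: unify (Int -> d) ~ List (Bool -> Int)  [subst: {-} | 1 pending]
  clash: (Int -> d) vs List (Bool -> Int)

Answer: FAIL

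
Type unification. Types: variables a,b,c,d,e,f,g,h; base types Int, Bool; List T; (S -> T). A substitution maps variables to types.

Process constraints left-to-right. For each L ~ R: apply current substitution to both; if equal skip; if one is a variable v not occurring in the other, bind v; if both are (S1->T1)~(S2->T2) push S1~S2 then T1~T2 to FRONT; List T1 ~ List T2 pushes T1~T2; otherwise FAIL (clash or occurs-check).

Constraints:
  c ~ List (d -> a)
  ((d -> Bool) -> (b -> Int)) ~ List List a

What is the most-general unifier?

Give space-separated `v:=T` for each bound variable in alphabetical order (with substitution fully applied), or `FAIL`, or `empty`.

Answer: FAIL

Derivation:
step 1: unify c ~ List (d -> a)  [subst: {-} | 1 pending]
  bind c := List (d -> a)
step 2: unify ((d -> Bool) -> (b -> Int)) ~ List List a  [subst: {c:=List (d -> a)} | 0 pending]
  clash: ((d -> Bool) -> (b -> Int)) vs List List a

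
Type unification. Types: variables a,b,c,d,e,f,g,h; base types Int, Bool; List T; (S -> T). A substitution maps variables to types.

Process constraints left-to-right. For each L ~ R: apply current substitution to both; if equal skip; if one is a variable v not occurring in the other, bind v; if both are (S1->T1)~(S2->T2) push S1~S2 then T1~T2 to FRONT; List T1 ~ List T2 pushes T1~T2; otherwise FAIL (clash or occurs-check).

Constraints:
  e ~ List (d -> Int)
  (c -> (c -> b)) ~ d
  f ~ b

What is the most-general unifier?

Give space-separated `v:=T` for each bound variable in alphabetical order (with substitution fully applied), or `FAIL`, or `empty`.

step 1: unify e ~ List (d -> Int)  [subst: {-} | 2 pending]
  bind e := List (d -> Int)
step 2: unify (c -> (c -> b)) ~ d  [subst: {e:=List (d -> Int)} | 1 pending]
  bind d := (c -> (c -> b))
step 3: unify f ~ b  [subst: {e:=List (d -> Int), d:=(c -> (c -> b))} | 0 pending]
  bind f := b

Answer: d:=(c -> (c -> b)) e:=List ((c -> (c -> b)) -> Int) f:=b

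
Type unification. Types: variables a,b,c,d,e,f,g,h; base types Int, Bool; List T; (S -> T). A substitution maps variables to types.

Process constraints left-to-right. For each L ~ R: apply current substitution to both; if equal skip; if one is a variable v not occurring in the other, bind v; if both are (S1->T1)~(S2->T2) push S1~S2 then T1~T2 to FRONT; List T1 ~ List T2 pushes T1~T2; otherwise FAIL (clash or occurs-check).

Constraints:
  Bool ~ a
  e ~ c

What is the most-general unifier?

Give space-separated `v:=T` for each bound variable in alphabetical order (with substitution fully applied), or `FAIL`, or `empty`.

Answer: a:=Bool e:=c

Derivation:
step 1: unify Bool ~ a  [subst: {-} | 1 pending]
  bind a := Bool
step 2: unify e ~ c  [subst: {a:=Bool} | 0 pending]
  bind e := c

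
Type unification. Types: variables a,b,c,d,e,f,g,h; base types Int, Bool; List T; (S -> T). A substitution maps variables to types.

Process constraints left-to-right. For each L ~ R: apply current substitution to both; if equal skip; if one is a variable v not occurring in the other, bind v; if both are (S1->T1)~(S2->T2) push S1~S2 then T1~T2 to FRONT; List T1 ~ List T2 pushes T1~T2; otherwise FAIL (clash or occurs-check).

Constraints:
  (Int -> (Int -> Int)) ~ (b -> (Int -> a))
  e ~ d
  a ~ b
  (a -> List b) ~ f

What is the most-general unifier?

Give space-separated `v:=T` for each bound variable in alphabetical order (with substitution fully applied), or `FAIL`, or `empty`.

Answer: a:=Int b:=Int e:=d f:=(Int -> List Int)

Derivation:
step 1: unify (Int -> (Int -> Int)) ~ (b -> (Int -> a))  [subst: {-} | 3 pending]
  -> decompose arrow: push Int~b, (Int -> Int)~(Int -> a)
step 2: unify Int ~ b  [subst: {-} | 4 pending]
  bind b := Int
step 3: unify (Int -> Int) ~ (Int -> a)  [subst: {b:=Int} | 3 pending]
  -> decompose arrow: push Int~Int, Int~a
step 4: unify Int ~ Int  [subst: {b:=Int} | 4 pending]
  -> identical, skip
step 5: unify Int ~ a  [subst: {b:=Int} | 3 pending]
  bind a := Int
step 6: unify e ~ d  [subst: {b:=Int, a:=Int} | 2 pending]
  bind e := d
step 7: unify Int ~ Int  [subst: {b:=Int, a:=Int, e:=d} | 1 pending]
  -> identical, skip
step 8: unify (Int -> List Int) ~ f  [subst: {b:=Int, a:=Int, e:=d} | 0 pending]
  bind f := (Int -> List Int)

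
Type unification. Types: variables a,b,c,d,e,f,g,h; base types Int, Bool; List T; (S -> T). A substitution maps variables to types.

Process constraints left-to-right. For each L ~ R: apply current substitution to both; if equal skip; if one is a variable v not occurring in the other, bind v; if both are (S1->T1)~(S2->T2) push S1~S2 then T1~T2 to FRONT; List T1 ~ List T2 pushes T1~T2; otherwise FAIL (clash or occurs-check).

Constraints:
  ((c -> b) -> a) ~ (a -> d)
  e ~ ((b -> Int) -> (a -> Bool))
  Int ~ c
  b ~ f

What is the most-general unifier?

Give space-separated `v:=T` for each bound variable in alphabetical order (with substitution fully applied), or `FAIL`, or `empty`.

Answer: a:=(Int -> f) b:=f c:=Int d:=(Int -> f) e:=((f -> Int) -> ((Int -> f) -> Bool))

Derivation:
step 1: unify ((c -> b) -> a) ~ (a -> d)  [subst: {-} | 3 pending]
  -> decompose arrow: push (c -> b)~a, a~d
step 2: unify (c -> b) ~ a  [subst: {-} | 4 pending]
  bind a := (c -> b)
step 3: unify (c -> b) ~ d  [subst: {a:=(c -> b)} | 3 pending]
  bind d := (c -> b)
step 4: unify e ~ ((b -> Int) -> ((c -> b) -> Bool))  [subst: {a:=(c -> b), d:=(c -> b)} | 2 pending]
  bind e := ((b -> Int) -> ((c -> b) -> Bool))
step 5: unify Int ~ c  [subst: {a:=(c -> b), d:=(c -> b), e:=((b -> Int) -> ((c -> b) -> Bool))} | 1 pending]
  bind c := Int
step 6: unify b ~ f  [subst: {a:=(c -> b), d:=(c -> b), e:=((b -> Int) -> ((c -> b) -> Bool)), c:=Int} | 0 pending]
  bind b := f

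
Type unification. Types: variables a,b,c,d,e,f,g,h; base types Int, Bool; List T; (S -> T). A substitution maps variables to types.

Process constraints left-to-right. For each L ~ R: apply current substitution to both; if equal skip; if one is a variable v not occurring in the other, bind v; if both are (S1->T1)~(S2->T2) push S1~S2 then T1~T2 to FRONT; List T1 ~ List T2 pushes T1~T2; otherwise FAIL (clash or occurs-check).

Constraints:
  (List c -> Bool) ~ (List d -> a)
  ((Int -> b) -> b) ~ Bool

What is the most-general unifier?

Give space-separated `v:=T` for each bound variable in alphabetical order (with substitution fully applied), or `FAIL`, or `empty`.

Answer: FAIL

Derivation:
step 1: unify (List c -> Bool) ~ (List d -> a)  [subst: {-} | 1 pending]
  -> decompose arrow: push List c~List d, Bool~a
step 2: unify List c ~ List d  [subst: {-} | 2 pending]
  -> decompose List: push c~d
step 3: unify c ~ d  [subst: {-} | 2 pending]
  bind c := d
step 4: unify Bool ~ a  [subst: {c:=d} | 1 pending]
  bind a := Bool
step 5: unify ((Int -> b) -> b) ~ Bool  [subst: {c:=d, a:=Bool} | 0 pending]
  clash: ((Int -> b) -> b) vs Bool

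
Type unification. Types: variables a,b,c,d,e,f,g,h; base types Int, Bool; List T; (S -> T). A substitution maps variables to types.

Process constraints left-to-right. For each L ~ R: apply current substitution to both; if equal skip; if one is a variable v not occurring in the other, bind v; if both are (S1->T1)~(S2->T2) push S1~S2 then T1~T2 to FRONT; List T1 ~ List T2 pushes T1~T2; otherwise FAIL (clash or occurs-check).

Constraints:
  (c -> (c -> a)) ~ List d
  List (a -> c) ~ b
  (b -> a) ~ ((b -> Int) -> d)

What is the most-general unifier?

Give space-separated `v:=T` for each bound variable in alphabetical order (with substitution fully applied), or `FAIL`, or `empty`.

step 1: unify (c -> (c -> a)) ~ List d  [subst: {-} | 2 pending]
  clash: (c -> (c -> a)) vs List d

Answer: FAIL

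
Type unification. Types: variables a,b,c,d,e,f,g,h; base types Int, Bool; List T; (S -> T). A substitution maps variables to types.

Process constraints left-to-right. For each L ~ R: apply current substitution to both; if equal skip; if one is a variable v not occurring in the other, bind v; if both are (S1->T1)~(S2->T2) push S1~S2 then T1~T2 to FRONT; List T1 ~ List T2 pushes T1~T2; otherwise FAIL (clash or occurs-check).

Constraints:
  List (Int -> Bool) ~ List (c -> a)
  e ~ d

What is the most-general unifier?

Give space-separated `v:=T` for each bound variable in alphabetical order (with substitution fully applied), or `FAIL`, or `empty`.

step 1: unify List (Int -> Bool) ~ List (c -> a)  [subst: {-} | 1 pending]
  -> decompose List: push (Int -> Bool)~(c -> a)
step 2: unify (Int -> Bool) ~ (c -> a)  [subst: {-} | 1 pending]
  -> decompose arrow: push Int~c, Bool~a
step 3: unify Int ~ c  [subst: {-} | 2 pending]
  bind c := Int
step 4: unify Bool ~ a  [subst: {c:=Int} | 1 pending]
  bind a := Bool
step 5: unify e ~ d  [subst: {c:=Int, a:=Bool} | 0 pending]
  bind e := d

Answer: a:=Bool c:=Int e:=d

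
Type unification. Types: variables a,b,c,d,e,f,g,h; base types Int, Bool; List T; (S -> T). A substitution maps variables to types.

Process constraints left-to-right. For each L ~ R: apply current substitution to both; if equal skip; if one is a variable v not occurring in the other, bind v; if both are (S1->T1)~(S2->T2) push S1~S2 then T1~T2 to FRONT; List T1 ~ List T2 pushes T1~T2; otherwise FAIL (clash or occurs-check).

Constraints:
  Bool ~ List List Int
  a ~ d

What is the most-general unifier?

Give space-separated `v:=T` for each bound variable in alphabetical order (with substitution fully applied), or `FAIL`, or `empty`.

Answer: FAIL

Derivation:
step 1: unify Bool ~ List List Int  [subst: {-} | 1 pending]
  clash: Bool vs List List Int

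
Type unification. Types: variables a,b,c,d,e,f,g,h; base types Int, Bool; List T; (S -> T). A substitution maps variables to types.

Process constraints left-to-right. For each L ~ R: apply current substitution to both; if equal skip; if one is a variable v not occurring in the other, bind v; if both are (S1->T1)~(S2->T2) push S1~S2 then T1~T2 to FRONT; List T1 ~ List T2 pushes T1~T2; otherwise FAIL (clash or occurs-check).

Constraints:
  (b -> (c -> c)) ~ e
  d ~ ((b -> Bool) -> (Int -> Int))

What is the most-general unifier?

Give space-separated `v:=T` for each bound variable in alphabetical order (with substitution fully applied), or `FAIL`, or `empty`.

step 1: unify (b -> (c -> c)) ~ e  [subst: {-} | 1 pending]
  bind e := (b -> (c -> c))
step 2: unify d ~ ((b -> Bool) -> (Int -> Int))  [subst: {e:=(b -> (c -> c))} | 0 pending]
  bind d := ((b -> Bool) -> (Int -> Int))

Answer: d:=((b -> Bool) -> (Int -> Int)) e:=(b -> (c -> c))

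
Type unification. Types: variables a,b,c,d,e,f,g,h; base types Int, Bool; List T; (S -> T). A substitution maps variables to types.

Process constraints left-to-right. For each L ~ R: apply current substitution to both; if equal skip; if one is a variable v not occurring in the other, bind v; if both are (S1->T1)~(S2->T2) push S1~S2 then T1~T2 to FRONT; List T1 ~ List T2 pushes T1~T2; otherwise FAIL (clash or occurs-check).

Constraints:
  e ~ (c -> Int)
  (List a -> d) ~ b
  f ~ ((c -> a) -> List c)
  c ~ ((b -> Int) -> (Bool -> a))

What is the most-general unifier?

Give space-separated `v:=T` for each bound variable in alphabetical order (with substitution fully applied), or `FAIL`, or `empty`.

Answer: b:=(List a -> d) c:=(((List a -> d) -> Int) -> (Bool -> a)) e:=((((List a -> d) -> Int) -> (Bool -> a)) -> Int) f:=(((((List a -> d) -> Int) -> (Bool -> a)) -> a) -> List (((List a -> d) -> Int) -> (Bool -> a)))

Derivation:
step 1: unify e ~ (c -> Int)  [subst: {-} | 3 pending]
  bind e := (c -> Int)
step 2: unify (List a -> d) ~ b  [subst: {e:=(c -> Int)} | 2 pending]
  bind b := (List a -> d)
step 3: unify f ~ ((c -> a) -> List c)  [subst: {e:=(c -> Int), b:=(List a -> d)} | 1 pending]
  bind f := ((c -> a) -> List c)
step 4: unify c ~ (((List a -> d) -> Int) -> (Bool -> a))  [subst: {e:=(c -> Int), b:=(List a -> d), f:=((c -> a) -> List c)} | 0 pending]
  bind c := (((List a -> d) -> Int) -> (Bool -> a))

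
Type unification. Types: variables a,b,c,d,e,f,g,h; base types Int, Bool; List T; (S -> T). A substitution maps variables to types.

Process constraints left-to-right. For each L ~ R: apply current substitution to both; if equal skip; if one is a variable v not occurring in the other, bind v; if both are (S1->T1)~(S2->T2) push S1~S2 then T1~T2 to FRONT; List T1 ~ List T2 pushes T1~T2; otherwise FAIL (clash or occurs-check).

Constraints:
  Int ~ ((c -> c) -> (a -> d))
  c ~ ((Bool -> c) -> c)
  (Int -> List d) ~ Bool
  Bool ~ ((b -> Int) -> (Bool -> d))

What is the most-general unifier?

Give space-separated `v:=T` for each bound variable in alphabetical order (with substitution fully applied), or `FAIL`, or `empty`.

step 1: unify Int ~ ((c -> c) -> (a -> d))  [subst: {-} | 3 pending]
  clash: Int vs ((c -> c) -> (a -> d))

Answer: FAIL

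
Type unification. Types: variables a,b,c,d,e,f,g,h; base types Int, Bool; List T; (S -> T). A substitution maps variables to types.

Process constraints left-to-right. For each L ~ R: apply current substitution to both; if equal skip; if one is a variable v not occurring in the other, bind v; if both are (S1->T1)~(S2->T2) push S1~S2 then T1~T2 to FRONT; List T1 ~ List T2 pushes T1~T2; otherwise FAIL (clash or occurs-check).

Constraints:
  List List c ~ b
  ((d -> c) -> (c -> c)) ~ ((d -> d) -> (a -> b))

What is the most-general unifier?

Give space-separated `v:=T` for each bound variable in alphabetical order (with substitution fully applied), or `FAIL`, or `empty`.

Answer: FAIL

Derivation:
step 1: unify List List c ~ b  [subst: {-} | 1 pending]
  bind b := List List c
step 2: unify ((d -> c) -> (c -> c)) ~ ((d -> d) -> (a -> List List c))  [subst: {b:=List List c} | 0 pending]
  -> decompose arrow: push (d -> c)~(d -> d), (c -> c)~(a -> List List c)
step 3: unify (d -> c) ~ (d -> d)  [subst: {b:=List List c} | 1 pending]
  -> decompose arrow: push d~d, c~d
step 4: unify d ~ d  [subst: {b:=List List c} | 2 pending]
  -> identical, skip
step 5: unify c ~ d  [subst: {b:=List List c} | 1 pending]
  bind c := d
step 6: unify (d -> d) ~ (a -> List List d)  [subst: {b:=List List c, c:=d} | 0 pending]
  -> decompose arrow: push d~a, d~List List d
step 7: unify d ~ a  [subst: {b:=List List c, c:=d} | 1 pending]
  bind d := a
step 8: unify a ~ List List a  [subst: {b:=List List c, c:=d, d:=a} | 0 pending]
  occurs-check fail: a in List List a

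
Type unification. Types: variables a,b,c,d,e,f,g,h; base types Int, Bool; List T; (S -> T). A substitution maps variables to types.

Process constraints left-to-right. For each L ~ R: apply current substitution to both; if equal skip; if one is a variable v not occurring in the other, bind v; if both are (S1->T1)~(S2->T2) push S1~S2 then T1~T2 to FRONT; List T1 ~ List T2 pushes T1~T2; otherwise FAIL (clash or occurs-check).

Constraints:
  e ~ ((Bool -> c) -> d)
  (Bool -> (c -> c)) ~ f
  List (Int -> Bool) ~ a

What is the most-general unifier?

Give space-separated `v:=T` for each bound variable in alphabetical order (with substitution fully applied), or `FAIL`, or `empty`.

Answer: a:=List (Int -> Bool) e:=((Bool -> c) -> d) f:=(Bool -> (c -> c))

Derivation:
step 1: unify e ~ ((Bool -> c) -> d)  [subst: {-} | 2 pending]
  bind e := ((Bool -> c) -> d)
step 2: unify (Bool -> (c -> c)) ~ f  [subst: {e:=((Bool -> c) -> d)} | 1 pending]
  bind f := (Bool -> (c -> c))
step 3: unify List (Int -> Bool) ~ a  [subst: {e:=((Bool -> c) -> d), f:=(Bool -> (c -> c))} | 0 pending]
  bind a := List (Int -> Bool)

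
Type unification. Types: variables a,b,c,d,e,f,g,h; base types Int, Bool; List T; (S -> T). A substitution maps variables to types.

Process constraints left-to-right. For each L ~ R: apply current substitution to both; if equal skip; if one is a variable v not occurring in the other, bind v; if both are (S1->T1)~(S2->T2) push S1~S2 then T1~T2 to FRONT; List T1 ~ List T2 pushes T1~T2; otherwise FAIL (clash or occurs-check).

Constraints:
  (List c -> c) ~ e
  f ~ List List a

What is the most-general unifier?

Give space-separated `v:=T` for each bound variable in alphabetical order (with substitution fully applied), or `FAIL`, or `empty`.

step 1: unify (List c -> c) ~ e  [subst: {-} | 1 pending]
  bind e := (List c -> c)
step 2: unify f ~ List List a  [subst: {e:=(List c -> c)} | 0 pending]
  bind f := List List a

Answer: e:=(List c -> c) f:=List List a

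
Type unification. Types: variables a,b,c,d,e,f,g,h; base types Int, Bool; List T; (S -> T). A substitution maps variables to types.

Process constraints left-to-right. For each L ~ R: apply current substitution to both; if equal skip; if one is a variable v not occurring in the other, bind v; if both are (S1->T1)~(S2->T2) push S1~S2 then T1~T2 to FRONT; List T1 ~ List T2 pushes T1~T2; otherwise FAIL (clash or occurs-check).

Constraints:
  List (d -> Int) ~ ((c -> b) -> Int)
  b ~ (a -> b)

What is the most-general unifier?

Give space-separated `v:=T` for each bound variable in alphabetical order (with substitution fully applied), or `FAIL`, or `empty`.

Answer: FAIL

Derivation:
step 1: unify List (d -> Int) ~ ((c -> b) -> Int)  [subst: {-} | 1 pending]
  clash: List (d -> Int) vs ((c -> b) -> Int)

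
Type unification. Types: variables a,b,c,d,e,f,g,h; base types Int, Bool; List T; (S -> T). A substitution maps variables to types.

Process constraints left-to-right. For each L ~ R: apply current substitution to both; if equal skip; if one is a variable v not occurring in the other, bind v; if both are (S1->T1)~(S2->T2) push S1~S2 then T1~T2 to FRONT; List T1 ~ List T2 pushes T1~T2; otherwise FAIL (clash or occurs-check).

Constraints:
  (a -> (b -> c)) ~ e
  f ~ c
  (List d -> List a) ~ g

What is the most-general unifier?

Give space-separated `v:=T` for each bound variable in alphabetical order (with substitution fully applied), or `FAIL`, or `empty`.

step 1: unify (a -> (b -> c)) ~ e  [subst: {-} | 2 pending]
  bind e := (a -> (b -> c))
step 2: unify f ~ c  [subst: {e:=(a -> (b -> c))} | 1 pending]
  bind f := c
step 3: unify (List d -> List a) ~ g  [subst: {e:=(a -> (b -> c)), f:=c} | 0 pending]
  bind g := (List d -> List a)

Answer: e:=(a -> (b -> c)) f:=c g:=(List d -> List a)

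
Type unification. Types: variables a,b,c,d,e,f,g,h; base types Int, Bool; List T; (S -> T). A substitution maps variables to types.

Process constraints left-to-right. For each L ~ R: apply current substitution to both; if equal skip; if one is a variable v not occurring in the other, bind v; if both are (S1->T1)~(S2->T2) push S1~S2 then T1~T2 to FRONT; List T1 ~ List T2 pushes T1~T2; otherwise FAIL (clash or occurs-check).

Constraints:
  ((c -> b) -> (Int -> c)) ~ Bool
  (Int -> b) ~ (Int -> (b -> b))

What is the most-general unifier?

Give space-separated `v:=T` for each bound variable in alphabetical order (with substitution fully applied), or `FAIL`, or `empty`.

Answer: FAIL

Derivation:
step 1: unify ((c -> b) -> (Int -> c)) ~ Bool  [subst: {-} | 1 pending]
  clash: ((c -> b) -> (Int -> c)) vs Bool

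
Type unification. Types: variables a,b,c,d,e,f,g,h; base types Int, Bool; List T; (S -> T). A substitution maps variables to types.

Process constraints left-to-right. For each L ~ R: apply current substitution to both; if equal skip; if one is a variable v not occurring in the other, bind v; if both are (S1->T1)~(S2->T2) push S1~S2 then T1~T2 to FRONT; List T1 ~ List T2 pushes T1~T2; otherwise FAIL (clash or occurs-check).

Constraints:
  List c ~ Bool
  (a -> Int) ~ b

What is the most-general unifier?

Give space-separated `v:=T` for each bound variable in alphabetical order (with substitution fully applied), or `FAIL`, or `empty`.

step 1: unify List c ~ Bool  [subst: {-} | 1 pending]
  clash: List c vs Bool

Answer: FAIL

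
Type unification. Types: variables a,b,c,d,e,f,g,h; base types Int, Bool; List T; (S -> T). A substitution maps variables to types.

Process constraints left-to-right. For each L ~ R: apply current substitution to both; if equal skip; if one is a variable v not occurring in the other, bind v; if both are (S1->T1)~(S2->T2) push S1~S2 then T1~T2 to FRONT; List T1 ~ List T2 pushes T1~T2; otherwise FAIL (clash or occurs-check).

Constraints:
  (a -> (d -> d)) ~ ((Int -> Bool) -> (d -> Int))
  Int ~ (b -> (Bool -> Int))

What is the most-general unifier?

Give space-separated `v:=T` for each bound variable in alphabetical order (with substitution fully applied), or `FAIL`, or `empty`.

Answer: FAIL

Derivation:
step 1: unify (a -> (d -> d)) ~ ((Int -> Bool) -> (d -> Int))  [subst: {-} | 1 pending]
  -> decompose arrow: push a~(Int -> Bool), (d -> d)~(d -> Int)
step 2: unify a ~ (Int -> Bool)  [subst: {-} | 2 pending]
  bind a := (Int -> Bool)
step 3: unify (d -> d) ~ (d -> Int)  [subst: {a:=(Int -> Bool)} | 1 pending]
  -> decompose arrow: push d~d, d~Int
step 4: unify d ~ d  [subst: {a:=(Int -> Bool)} | 2 pending]
  -> identical, skip
step 5: unify d ~ Int  [subst: {a:=(Int -> Bool)} | 1 pending]
  bind d := Int
step 6: unify Int ~ (b -> (Bool -> Int))  [subst: {a:=(Int -> Bool), d:=Int} | 0 pending]
  clash: Int vs (b -> (Bool -> Int))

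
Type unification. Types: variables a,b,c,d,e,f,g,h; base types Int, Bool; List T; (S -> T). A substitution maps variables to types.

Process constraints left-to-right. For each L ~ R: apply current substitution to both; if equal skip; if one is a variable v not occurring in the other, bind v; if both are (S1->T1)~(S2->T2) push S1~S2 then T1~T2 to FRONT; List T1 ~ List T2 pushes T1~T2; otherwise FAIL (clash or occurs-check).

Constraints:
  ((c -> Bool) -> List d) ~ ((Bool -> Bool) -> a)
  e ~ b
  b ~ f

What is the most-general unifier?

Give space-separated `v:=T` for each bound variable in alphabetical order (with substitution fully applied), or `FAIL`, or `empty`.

step 1: unify ((c -> Bool) -> List d) ~ ((Bool -> Bool) -> a)  [subst: {-} | 2 pending]
  -> decompose arrow: push (c -> Bool)~(Bool -> Bool), List d~a
step 2: unify (c -> Bool) ~ (Bool -> Bool)  [subst: {-} | 3 pending]
  -> decompose arrow: push c~Bool, Bool~Bool
step 3: unify c ~ Bool  [subst: {-} | 4 pending]
  bind c := Bool
step 4: unify Bool ~ Bool  [subst: {c:=Bool} | 3 pending]
  -> identical, skip
step 5: unify List d ~ a  [subst: {c:=Bool} | 2 pending]
  bind a := List d
step 6: unify e ~ b  [subst: {c:=Bool, a:=List d} | 1 pending]
  bind e := b
step 7: unify b ~ f  [subst: {c:=Bool, a:=List d, e:=b} | 0 pending]
  bind b := f

Answer: a:=List d b:=f c:=Bool e:=f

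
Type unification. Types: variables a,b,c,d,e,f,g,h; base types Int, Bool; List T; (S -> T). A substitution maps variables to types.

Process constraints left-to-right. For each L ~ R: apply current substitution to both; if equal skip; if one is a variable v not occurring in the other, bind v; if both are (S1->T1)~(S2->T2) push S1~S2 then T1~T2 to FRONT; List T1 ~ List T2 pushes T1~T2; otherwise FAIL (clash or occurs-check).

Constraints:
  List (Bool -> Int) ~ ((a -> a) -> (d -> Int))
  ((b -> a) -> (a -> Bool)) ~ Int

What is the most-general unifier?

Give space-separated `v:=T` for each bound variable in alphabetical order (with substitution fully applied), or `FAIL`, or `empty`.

step 1: unify List (Bool -> Int) ~ ((a -> a) -> (d -> Int))  [subst: {-} | 1 pending]
  clash: List (Bool -> Int) vs ((a -> a) -> (d -> Int))

Answer: FAIL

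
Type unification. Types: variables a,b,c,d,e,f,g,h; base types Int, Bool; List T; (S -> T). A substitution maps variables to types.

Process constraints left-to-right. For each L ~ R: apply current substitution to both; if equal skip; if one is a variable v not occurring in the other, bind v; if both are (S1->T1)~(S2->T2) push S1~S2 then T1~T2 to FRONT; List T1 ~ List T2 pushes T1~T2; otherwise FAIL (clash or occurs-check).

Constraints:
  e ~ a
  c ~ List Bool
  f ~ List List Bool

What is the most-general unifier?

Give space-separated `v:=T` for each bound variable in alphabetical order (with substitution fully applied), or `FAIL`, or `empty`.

Answer: c:=List Bool e:=a f:=List List Bool

Derivation:
step 1: unify e ~ a  [subst: {-} | 2 pending]
  bind e := a
step 2: unify c ~ List Bool  [subst: {e:=a} | 1 pending]
  bind c := List Bool
step 3: unify f ~ List List Bool  [subst: {e:=a, c:=List Bool} | 0 pending]
  bind f := List List Bool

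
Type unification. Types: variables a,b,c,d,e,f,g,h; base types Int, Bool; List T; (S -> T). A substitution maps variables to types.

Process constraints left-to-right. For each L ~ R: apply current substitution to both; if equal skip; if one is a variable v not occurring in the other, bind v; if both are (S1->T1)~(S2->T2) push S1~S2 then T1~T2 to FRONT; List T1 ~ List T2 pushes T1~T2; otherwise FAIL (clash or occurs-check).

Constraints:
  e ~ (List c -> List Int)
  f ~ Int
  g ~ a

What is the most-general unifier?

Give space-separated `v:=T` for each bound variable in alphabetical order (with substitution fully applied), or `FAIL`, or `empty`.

step 1: unify e ~ (List c -> List Int)  [subst: {-} | 2 pending]
  bind e := (List c -> List Int)
step 2: unify f ~ Int  [subst: {e:=(List c -> List Int)} | 1 pending]
  bind f := Int
step 3: unify g ~ a  [subst: {e:=(List c -> List Int), f:=Int} | 0 pending]
  bind g := a

Answer: e:=(List c -> List Int) f:=Int g:=a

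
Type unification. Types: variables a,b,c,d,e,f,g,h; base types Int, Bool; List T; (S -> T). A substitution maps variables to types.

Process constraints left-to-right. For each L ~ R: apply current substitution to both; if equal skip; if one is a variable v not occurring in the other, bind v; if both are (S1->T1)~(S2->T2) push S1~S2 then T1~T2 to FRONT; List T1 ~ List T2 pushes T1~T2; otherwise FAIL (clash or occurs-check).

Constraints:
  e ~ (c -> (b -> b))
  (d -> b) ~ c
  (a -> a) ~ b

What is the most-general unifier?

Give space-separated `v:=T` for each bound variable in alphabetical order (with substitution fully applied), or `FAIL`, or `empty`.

Answer: b:=(a -> a) c:=(d -> (a -> a)) e:=((d -> (a -> a)) -> ((a -> a) -> (a -> a)))

Derivation:
step 1: unify e ~ (c -> (b -> b))  [subst: {-} | 2 pending]
  bind e := (c -> (b -> b))
step 2: unify (d -> b) ~ c  [subst: {e:=(c -> (b -> b))} | 1 pending]
  bind c := (d -> b)
step 3: unify (a -> a) ~ b  [subst: {e:=(c -> (b -> b)), c:=(d -> b)} | 0 pending]
  bind b := (a -> a)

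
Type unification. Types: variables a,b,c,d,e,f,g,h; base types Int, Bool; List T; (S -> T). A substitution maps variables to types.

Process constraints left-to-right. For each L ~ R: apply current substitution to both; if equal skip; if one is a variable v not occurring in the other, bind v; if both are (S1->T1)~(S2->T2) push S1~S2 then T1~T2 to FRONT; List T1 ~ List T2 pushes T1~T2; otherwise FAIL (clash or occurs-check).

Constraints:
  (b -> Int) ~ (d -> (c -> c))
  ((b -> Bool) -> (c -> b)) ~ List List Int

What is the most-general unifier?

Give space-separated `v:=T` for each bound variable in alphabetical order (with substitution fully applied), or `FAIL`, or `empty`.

step 1: unify (b -> Int) ~ (d -> (c -> c))  [subst: {-} | 1 pending]
  -> decompose arrow: push b~d, Int~(c -> c)
step 2: unify b ~ d  [subst: {-} | 2 pending]
  bind b := d
step 3: unify Int ~ (c -> c)  [subst: {b:=d} | 1 pending]
  clash: Int vs (c -> c)

Answer: FAIL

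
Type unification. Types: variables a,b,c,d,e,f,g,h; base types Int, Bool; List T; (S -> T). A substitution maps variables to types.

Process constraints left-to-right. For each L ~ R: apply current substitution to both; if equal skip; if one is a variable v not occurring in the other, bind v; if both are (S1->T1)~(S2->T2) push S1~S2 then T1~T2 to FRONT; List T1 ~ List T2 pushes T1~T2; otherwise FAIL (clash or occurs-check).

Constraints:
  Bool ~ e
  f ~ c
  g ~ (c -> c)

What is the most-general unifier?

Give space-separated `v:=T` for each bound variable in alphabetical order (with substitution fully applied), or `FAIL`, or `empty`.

step 1: unify Bool ~ e  [subst: {-} | 2 pending]
  bind e := Bool
step 2: unify f ~ c  [subst: {e:=Bool} | 1 pending]
  bind f := c
step 3: unify g ~ (c -> c)  [subst: {e:=Bool, f:=c} | 0 pending]
  bind g := (c -> c)

Answer: e:=Bool f:=c g:=(c -> c)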